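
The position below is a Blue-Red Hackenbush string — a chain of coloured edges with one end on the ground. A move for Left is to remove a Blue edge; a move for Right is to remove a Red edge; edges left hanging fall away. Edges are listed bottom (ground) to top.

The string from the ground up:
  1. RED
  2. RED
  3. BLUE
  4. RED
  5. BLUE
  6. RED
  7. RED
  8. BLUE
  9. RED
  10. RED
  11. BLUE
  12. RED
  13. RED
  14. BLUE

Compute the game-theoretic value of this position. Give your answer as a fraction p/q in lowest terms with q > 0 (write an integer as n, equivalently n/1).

Recurse on prefixes of the 14-edge string RED RED BLUE RED BLUE RED RED BLUE RED RED BLUE RED RED BLUE:
edge 1 of 14 (RED): {  | 0 } ⇒ -1
edge 2 of 14 (RED): {  | -1,0 } ⇒ -2
edge 3 of 14 (BLUE): { -2 | -1,0 } ⇒ -3/2
edge 4 of 14 (RED): { -2 | -3/2,-1,0 } ⇒ -7/4
edge 5 of 14 (BLUE): { -2,-7/4 | -3/2,-1,0 } ⇒ -13/8
edge 6 of 14 (RED): { -2,-7/4 | -13/8,-3/2,-1,0 } ⇒ -27/16
edge 7 of 14 (RED): { -2,-7/4 | -27/16,-13/8,-3/2,-1,0 } ⇒ -55/32
edge 8 of 14 (BLUE): { -2,-7/4,-55/32 | -27/16,-13/8,-3/2,-1,0 } ⇒ -109/64
edge 9 of 14 (RED): { -2,-7/4,-55/32 | -109/64,-27/16,-13/8,-3/2,-1,0 } ⇒ -219/128
edge 10 of 14 (RED): { -2,-7/4,-55/32 | -219/128,-109/64,-27/16,-13/8,-3/2,-1,0 } ⇒ -439/256
edge 11 of 14 (BLUE): { -2,-7/4,-55/32,-439/256 | -219/128,-109/64,-27/16,-13/8,-3/2,-1,0 } ⇒ -877/512
edge 12 of 14 (RED): { -2,-7/4,-55/32,-439/256 | -877/512,-219/128,-109/64,-27/16,-13/8,-3/2,-1,0 } ⇒ -1755/1024
edge 13 of 14 (RED): { -2,-7/4,-55/32,-439/256 | -1755/1024,-877/512,-219/128,-109/64,-27/16,-13/8,-3/2,-1,0 } ⇒ -3511/2048
edge 14 of 14 (BLUE): { -2,-7/4,-55/32,-439/256,-3511/2048 | -1755/1024,-877/512,-219/128,-109/64,-27/16,-13/8,-3/2,-1,0 } ⇒ -7021/4096

-7021/4096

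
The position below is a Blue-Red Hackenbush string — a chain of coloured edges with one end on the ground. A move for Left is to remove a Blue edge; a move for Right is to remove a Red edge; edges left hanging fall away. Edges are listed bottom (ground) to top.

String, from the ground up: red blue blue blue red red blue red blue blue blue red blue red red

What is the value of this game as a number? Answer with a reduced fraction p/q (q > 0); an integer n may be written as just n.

Prefix values for red blue blue blue red red blue red blue blue blue red blue red red via {L|R} + simplicity:
G_1 [r]  L=[∅]  R=[0]  so -1
G_2 [rb]  L=[-1]  R=[0]  so -1/2
G_3 [rbb]  L=[-1, -1/2]  R=[0]  so -1/4
G_4 [rbbb]  L=[-1, -1/2, -1/4]  R=[0]  so -1/8
G_5 [rbbbr]  L=[-1, -1/2, -1/4]  R=[-1/8, 0]  so -3/16
G_6 [rbbbrr]  L=[-1, -1/2, -1/4]  R=[-3/16, -1/8, 0]  so -7/32
G_7 [rbbbrrb]  L=[-1, -1/2, -1/4, -7/32]  R=[-3/16, -1/8, 0]  so -13/64
G_8 [rbbbrrbr]  L=[-1, -1/2, -1/4, -7/32]  R=[-13/64, -3/16, -1/8, 0]  so -27/128
G_9 [rbbbrrbrb]  L=[-1, -1/2, -1/4, -7/32, -27/128]  R=[-13/64, -3/16, -1/8, 0]  so -53/256
G_10 [rbbbrrbrbb]  L=[-1, -1/2, -1/4, -7/32, -27/128, -53/256]  R=[-13/64, -3/16, -1/8, 0]  so -105/512
G_11 [rbbbrrbrbbb]  L=[-1, -1/2, -1/4, -7/32, -27/128, -53/256, -105/512]  R=[-13/64, -3/16, -1/8, 0]  so -209/1024
G_12 [rbbbrrbrbbbr]  L=[-1, -1/2, -1/4, -7/32, -27/128, -53/256, -105/512]  R=[-209/1024, -13/64, -3/16, -1/8, 0]  so -419/2048
G_13 [rbbbrrbrbbbrb]  L=[-1, -1/2, -1/4, -7/32, -27/128, -53/256, -105/512, -419/2048]  R=[-209/1024, -13/64, -3/16, -1/8, 0]  so -837/4096
G_14 [rbbbrrbrbbbrbr]  L=[-1, -1/2, -1/4, -7/32, -27/128, -53/256, -105/512, -419/2048]  R=[-837/4096, -209/1024, -13/64, -3/16, -1/8, 0]  so -1675/8192
G_15 [rbbbrrbrbbbrbrr]  L=[-1, -1/2, -1/4, -7/32, -27/128, -53/256, -105/512, -419/2048]  R=[-1675/8192, -837/4096, -209/1024, -13/64, -3/16, -1/8, 0]  so -3351/16384

-3351/16384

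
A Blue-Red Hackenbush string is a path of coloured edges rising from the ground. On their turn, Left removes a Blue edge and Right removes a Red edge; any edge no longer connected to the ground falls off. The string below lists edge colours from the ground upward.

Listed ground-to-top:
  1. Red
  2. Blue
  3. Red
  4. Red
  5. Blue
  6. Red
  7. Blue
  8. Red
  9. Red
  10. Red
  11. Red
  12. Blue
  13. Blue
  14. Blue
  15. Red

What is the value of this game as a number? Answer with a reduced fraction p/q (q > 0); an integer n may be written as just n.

value_1 [R]  L=[]  R=[0]  gives -1
value_2 [RB]  L=[-1]  R=[0]  gives -1/2
value_3 [RBR]  L=[-1]  R=[-1/2; 0]  gives -3/4
value_4 [RBRR]  L=[-1]  R=[-3/4; -1/2; 0]  gives -7/8
value_5 [RBRRB]  L=[-1; -7/8]  R=[-3/4; -1/2; 0]  gives -13/16
value_6 [RBRRBR]  L=[-1; -7/8]  R=[-13/16; -3/4; -1/2; 0]  gives -27/32
value_7 [RBRRBRB]  L=[-1; -7/8; -27/32]  R=[-13/16; -3/4; -1/2; 0]  gives -53/64
value_8 [RBRRBRBR]  L=[-1; -7/8; -27/32]  R=[-53/64; -13/16; -3/4; -1/2; 0]  gives -107/128
value_9 [RBRRBRBRR]  L=[-1; -7/8; -27/32]  R=[-107/128; -53/64; -13/16; -3/4; -1/2; 0]  gives -215/256
value_10 [RBRRBRBRRR]  L=[-1; -7/8; -27/32]  R=[-215/256; -107/128; -53/64; -13/16; -3/4; -1/2; 0]  gives -431/512
value_11 [RBRRBRBRRRR]  L=[-1; -7/8; -27/32]  R=[-431/512; -215/256; -107/128; -53/64; -13/16; -3/4; -1/2; 0]  gives -863/1024
value_12 [RBRRBRBRRRRB]  L=[-1; -7/8; -27/32; -863/1024]  R=[-431/512; -215/256; -107/128; -53/64; -13/16; -3/4; -1/2; 0]  gives -1725/2048
value_13 [RBRRBRBRRRRBB]  L=[-1; -7/8; -27/32; -863/1024; -1725/2048]  R=[-431/512; -215/256; -107/128; -53/64; -13/16; -3/4; -1/2; 0]  gives -3449/4096
value_14 [RBRRBRBRRRRBBB]  L=[-1; -7/8; -27/32; -863/1024; -1725/2048; -3449/4096]  R=[-431/512; -215/256; -107/128; -53/64; -13/16; -3/4; -1/2; 0]  gives -6897/8192
value_15 [RBRRBRBRRRRBBBR]  L=[-1; -7/8; -27/32; -863/1024; -1725/2048; -3449/4096]  R=[-6897/8192; -431/512; -215/256; -107/128; -53/64; -13/16; -3/4; -1/2; 0]  gives -13795/16384

-13795/16384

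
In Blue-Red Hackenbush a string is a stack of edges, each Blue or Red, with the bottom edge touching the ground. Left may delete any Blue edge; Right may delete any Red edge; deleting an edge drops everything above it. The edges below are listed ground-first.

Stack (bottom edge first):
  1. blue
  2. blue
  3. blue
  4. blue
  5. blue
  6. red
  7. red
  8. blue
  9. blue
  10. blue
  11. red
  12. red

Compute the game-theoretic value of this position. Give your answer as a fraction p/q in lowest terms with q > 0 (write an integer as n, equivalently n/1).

569/128

Recurse on prefixes of the 12-edge string blue blue blue blue blue red red blue blue blue red red:
b: Left { 0 }, Right { — } ⇒ simplest 1
bb: Left { 0,1 }, Right { — } ⇒ simplest 2
bbb: Left { 0,1,2 }, Right { — } ⇒ simplest 3
bbbb: Left { 0,1,2,3 }, Right { — } ⇒ simplest 4
bbbbb: Left { 0,1,2,3,4 }, Right { — } ⇒ simplest 5
bbbbbr: Left { 0,1,2,3,4 }, Right { 5 } ⇒ simplest 9/2
bbbbbrr: Left { 0,1,2,3,4 }, Right { 9/2,5 } ⇒ simplest 17/4
bbbbbrrb: Left { 0,1,2,3,4,17/4 }, Right { 9/2,5 } ⇒ simplest 35/8
bbbbbrrbb: Left { 0,1,2,3,4,17/4,35/8 }, Right { 9/2,5 } ⇒ simplest 71/16
bbbbbrrbbb: Left { 0,1,2,3,4,17/4,35/8,71/16 }, Right { 9/2,5 } ⇒ simplest 143/32
bbbbbrrbbbr: Left { 0,1,2,3,4,17/4,35/8,71/16 }, Right { 143/32,9/2,5 } ⇒ simplest 285/64
bbbbbrrbbbrr: Left { 0,1,2,3,4,17/4,35/8,71/16 }, Right { 285/64,143/32,9/2,5 } ⇒ simplest 569/128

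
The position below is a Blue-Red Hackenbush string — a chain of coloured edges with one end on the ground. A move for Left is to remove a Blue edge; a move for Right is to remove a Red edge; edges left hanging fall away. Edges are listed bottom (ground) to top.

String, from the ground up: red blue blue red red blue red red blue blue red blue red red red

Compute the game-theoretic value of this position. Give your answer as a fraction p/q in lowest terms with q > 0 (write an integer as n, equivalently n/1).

g(r) = { (no moves) | 0 } = -1
g(rb) = { -1 | 0 } = -1/2
g(rbb) = { -1, -1/2 | 0 } = -1/4
g(rbbr) = { -1, -1/2 | -1/4, 0 } = -3/8
g(rbbrr) = { -1, -1/2 | -3/8, -1/4, 0 } = -7/16
g(rbbrrb) = { -1, -1/2, -7/16 | -3/8, -1/4, 0 } = -13/32
g(rbbrrbr) = { -1, -1/2, -7/16 | -13/32, -3/8, -1/4, 0 } = -27/64
g(rbbrrbrr) = { -1, -1/2, -7/16 | -27/64, -13/32, -3/8, -1/4, 0 } = -55/128
g(rbbrrbrrb) = { -1, -1/2, -7/16, -55/128 | -27/64, -13/32, -3/8, -1/4, 0 } = -109/256
g(rbbrrbrrbb) = { -1, -1/2, -7/16, -55/128, -109/256 | -27/64, -13/32, -3/8, -1/4, 0 } = -217/512
g(rbbrrbrrbbr) = { -1, -1/2, -7/16, -55/128, -109/256 | -217/512, -27/64, -13/32, -3/8, -1/4, 0 } = -435/1024
g(rbbrrbrrbbrb) = { -1, -1/2, -7/16, -55/128, -109/256, -435/1024 | -217/512, -27/64, -13/32, -3/8, -1/4, 0 } = -869/2048
g(rbbrrbrrbbrbr) = { -1, -1/2, -7/16, -55/128, -109/256, -435/1024 | -869/2048, -217/512, -27/64, -13/32, -3/8, -1/4, 0 } = -1739/4096
g(rbbrrbrrbbrbrr) = { -1, -1/2, -7/16, -55/128, -109/256, -435/1024 | -1739/4096, -869/2048, -217/512, -27/64, -13/32, -3/8, -1/4, 0 } = -3479/8192
g(rbbrrbrrbbrbrrr) = { -1, -1/2, -7/16, -55/128, -109/256, -435/1024 | -3479/8192, -1739/4096, -869/2048, -217/512, -27/64, -13/32, -3/8, -1/4, 0 } = -6959/16384

-6959/16384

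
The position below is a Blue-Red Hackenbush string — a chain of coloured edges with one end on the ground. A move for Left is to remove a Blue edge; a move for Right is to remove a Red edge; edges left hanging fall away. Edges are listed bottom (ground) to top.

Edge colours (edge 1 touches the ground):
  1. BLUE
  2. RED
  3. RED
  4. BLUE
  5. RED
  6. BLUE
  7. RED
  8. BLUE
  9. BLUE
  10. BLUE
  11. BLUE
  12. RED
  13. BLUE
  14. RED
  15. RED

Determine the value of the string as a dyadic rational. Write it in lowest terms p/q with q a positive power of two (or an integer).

5609/16384

step 1: add BLUE to get B; options L={ 0 } R={ none } -> 1
step 2: add RED to get BR; options L={ 0 } R={ 1 } -> 1/2
step 3: add RED to get BRR; options L={ 0 } R={ 1/2; 1 } -> 1/4
step 4: add BLUE to get BRRB; options L={ 0; 1/4 } R={ 1/2; 1 } -> 3/8
step 5: add RED to get BRRBR; options L={ 0; 1/4 } R={ 3/8; 1/2; 1 } -> 5/16
step 6: add BLUE to get BRRBRB; options L={ 0; 1/4; 5/16 } R={ 3/8; 1/2; 1 } -> 11/32
step 7: add RED to get BRRBRBR; options L={ 0; 1/4; 5/16 } R={ 11/32; 3/8; 1/2; 1 } -> 21/64
step 8: add BLUE to get BRRBRBRB; options L={ 0; 1/4; 5/16; 21/64 } R={ 11/32; 3/8; 1/2; 1 } -> 43/128
step 9: add BLUE to get BRRBRBRBB; options L={ 0; 1/4; 5/16; 21/64; 43/128 } R={ 11/32; 3/8; 1/2; 1 } -> 87/256
step 10: add BLUE to get BRRBRBRBBB; options L={ 0; 1/4; 5/16; 21/64; 43/128; 87/256 } R={ 11/32; 3/8; 1/2; 1 } -> 175/512
step 11: add BLUE to get BRRBRBRBBBB; options L={ 0; 1/4; 5/16; 21/64; 43/128; 87/256; 175/512 } R={ 11/32; 3/8; 1/2; 1 } -> 351/1024
step 12: add RED to get BRRBRBRBBBBR; options L={ 0; 1/4; 5/16; 21/64; 43/128; 87/256; 175/512 } R={ 351/1024; 11/32; 3/8; 1/2; 1 } -> 701/2048
step 13: add BLUE to get BRRBRBRBBBBRB; options L={ 0; 1/4; 5/16; 21/64; 43/128; 87/256; 175/512; 701/2048 } R={ 351/1024; 11/32; 3/8; 1/2; 1 } -> 1403/4096
step 14: add RED to get BRRBRBRBBBBRBR; options L={ 0; 1/4; 5/16; 21/64; 43/128; 87/256; 175/512; 701/2048 } R={ 1403/4096; 351/1024; 11/32; 3/8; 1/2; 1 } -> 2805/8192
step 15: add RED to get BRRBRBRBBBBRBRR; options L={ 0; 1/4; 5/16; 21/64; 43/128; 87/256; 175/512; 701/2048 } R={ 2805/8192; 1403/4096; 351/1024; 11/32; 3/8; 1/2; 1 } -> 5609/16384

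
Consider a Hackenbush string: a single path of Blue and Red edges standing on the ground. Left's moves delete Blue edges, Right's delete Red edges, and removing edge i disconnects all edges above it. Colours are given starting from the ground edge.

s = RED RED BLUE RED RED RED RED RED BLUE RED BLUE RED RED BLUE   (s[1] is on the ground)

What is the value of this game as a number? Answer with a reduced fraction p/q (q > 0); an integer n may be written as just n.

step 1: add RED to get R; options L={ · } R={ 0 } => -1
step 2: add RED to get RR; options L={ · } R={ -1; 0 } => -2
step 3: add BLUE to get RRB; options L={ -2 } R={ -1; 0 } => -3/2
step 4: add RED to get RRBR; options L={ -2 } R={ -3/2; -1; 0 } => -7/4
step 5: add RED to get RRBRR; options L={ -2 } R={ -7/4; -3/2; -1; 0 } => -15/8
step 6: add RED to get RRBRRR; options L={ -2 } R={ -15/8; -7/4; -3/2; -1; 0 } => -31/16
step 7: add RED to get RRBRRRR; options L={ -2 } R={ -31/16; -15/8; -7/4; -3/2; -1; 0 } => -63/32
step 8: add RED to get RRBRRRRR; options L={ -2 } R={ -63/32; -31/16; -15/8; -7/4; -3/2; -1; 0 } => -127/64
step 9: add BLUE to get RRBRRRRRB; options L={ -2; -127/64 } R={ -63/32; -31/16; -15/8; -7/4; -3/2; -1; 0 } => -253/128
step 10: add RED to get RRBRRRRRBR; options L={ -2; -127/64 } R={ -253/128; -63/32; -31/16; -15/8; -7/4; -3/2; -1; 0 } => -507/256
step 11: add BLUE to get RRBRRRRRBRB; options L={ -2; -127/64; -507/256 } R={ -253/128; -63/32; -31/16; -15/8; -7/4; -3/2; -1; 0 } => -1013/512
step 12: add RED to get RRBRRRRRBRBR; options L={ -2; -127/64; -507/256 } R={ -1013/512; -253/128; -63/32; -31/16; -15/8; -7/4; -3/2; -1; 0 } => -2027/1024
step 13: add RED to get RRBRRRRRBRBRR; options L={ -2; -127/64; -507/256 } R={ -2027/1024; -1013/512; -253/128; -63/32; -31/16; -15/8; -7/4; -3/2; -1; 0 } => -4055/2048
step 14: add BLUE to get RRBRRRRRBRBRRB; options L={ -2; -127/64; -507/256; -4055/2048 } R={ -2027/1024; -1013/512; -253/128; -63/32; -31/16; -15/8; -7/4; -3/2; -1; 0 } => -8109/4096

-8109/4096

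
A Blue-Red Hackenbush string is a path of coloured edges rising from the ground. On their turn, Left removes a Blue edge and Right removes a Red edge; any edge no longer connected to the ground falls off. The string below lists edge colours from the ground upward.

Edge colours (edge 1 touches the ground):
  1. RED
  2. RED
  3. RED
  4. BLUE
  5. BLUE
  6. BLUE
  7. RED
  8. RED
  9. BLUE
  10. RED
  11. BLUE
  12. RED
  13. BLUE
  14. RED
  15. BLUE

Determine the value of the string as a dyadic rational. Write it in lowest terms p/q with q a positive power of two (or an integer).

-9045/4096

Recurse on prefixes of the 15-edge string RED RED RED BLUE BLUE BLUE RED RED BLUE RED BLUE RED BLUE RED BLUE:
G_1 [R]  L=[(no moves)]  R=[0]  — -1
G_2 [RR]  L=[(no moves)]  R=[-1,0]  — -2
G_3 [RRR]  L=[(no moves)]  R=[-2,-1,0]  — -3
G_4 [RRRB]  L=[-3]  R=[-2,-1,0]  — -5/2
G_5 [RRRBB]  L=[-3,-5/2]  R=[-2,-1,0]  — -9/4
G_6 [RRRBBB]  L=[-3,-5/2,-9/4]  R=[-2,-1,0]  — -17/8
G_7 [RRRBBBR]  L=[-3,-5/2,-9/4]  R=[-17/8,-2,-1,0]  — -35/16
G_8 [RRRBBBRR]  L=[-3,-5/2,-9/4]  R=[-35/16,-17/8,-2,-1,0]  — -71/32
G_9 [RRRBBBRRB]  L=[-3,-5/2,-9/4,-71/32]  R=[-35/16,-17/8,-2,-1,0]  — -141/64
G_10 [RRRBBBRRBR]  L=[-3,-5/2,-9/4,-71/32]  R=[-141/64,-35/16,-17/8,-2,-1,0]  — -283/128
G_11 [RRRBBBRRBRB]  L=[-3,-5/2,-9/4,-71/32,-283/128]  R=[-141/64,-35/16,-17/8,-2,-1,0]  — -565/256
G_12 [RRRBBBRRBRBR]  L=[-3,-5/2,-9/4,-71/32,-283/128]  R=[-565/256,-141/64,-35/16,-17/8,-2,-1,0]  — -1131/512
G_13 [RRRBBBRRBRBRB]  L=[-3,-5/2,-9/4,-71/32,-283/128,-1131/512]  R=[-565/256,-141/64,-35/16,-17/8,-2,-1,0]  — -2261/1024
G_14 [RRRBBBRRBRBRBR]  L=[-3,-5/2,-9/4,-71/32,-283/128,-1131/512]  R=[-2261/1024,-565/256,-141/64,-35/16,-17/8,-2,-1,0]  — -4523/2048
G_15 [RRRBBBRRBRBRBRB]  L=[-3,-5/2,-9/4,-71/32,-283/128,-1131/512,-4523/2048]  R=[-2261/1024,-565/256,-141/64,-35/16,-17/8,-2,-1,0]  — -9045/4096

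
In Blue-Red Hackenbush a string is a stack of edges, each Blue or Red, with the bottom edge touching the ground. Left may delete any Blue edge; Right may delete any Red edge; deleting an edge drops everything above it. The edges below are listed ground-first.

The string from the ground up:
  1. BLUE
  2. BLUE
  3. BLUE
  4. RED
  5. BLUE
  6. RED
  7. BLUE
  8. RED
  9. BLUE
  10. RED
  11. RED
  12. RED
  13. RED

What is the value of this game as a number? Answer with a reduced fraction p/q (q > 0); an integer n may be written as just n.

2721/1024

1 of 13 · B · max L 0 · min R +∞ = 1
2 of 13 · BB · max L 1 · min R +∞ = 2
3 of 13 · BBB · max L 2 · min R +∞ = 3
4 of 13 · BBBR · max L 2 · min R 3 = 5/2
5 of 13 · BBBRB · max L 5/2 · min R 3 = 11/4
6 of 13 · BBBRBR · max L 5/2 · min R 11/4 = 21/8
7 of 13 · BBBRBRB · max L 21/8 · min R 11/4 = 43/16
8 of 13 · BBBRBRBR · max L 21/8 · min R 43/16 = 85/32
9 of 13 · BBBRBRBRB · max L 85/32 · min R 43/16 = 171/64
10 of 13 · BBBRBRBRBR · max L 85/32 · min R 171/64 = 341/128
11 of 13 · BBBRBRBRBRR · max L 85/32 · min R 341/128 = 681/256
12 of 13 · BBBRBRBRBRRR · max L 85/32 · min R 681/256 = 1361/512
13 of 13 · BBBRBRBRBRRRR · max L 85/32 · min R 1361/512 = 2721/1024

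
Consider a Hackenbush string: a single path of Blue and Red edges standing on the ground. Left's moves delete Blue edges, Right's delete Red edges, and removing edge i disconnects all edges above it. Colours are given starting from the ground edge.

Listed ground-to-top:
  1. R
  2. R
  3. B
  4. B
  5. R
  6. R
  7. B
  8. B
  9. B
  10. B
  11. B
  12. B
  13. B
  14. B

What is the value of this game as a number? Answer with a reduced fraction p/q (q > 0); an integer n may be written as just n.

edge 1 of 14 (R): { (no moves) | 0 } ⇒ -1
edge 2 of 14 (R): { (no moves) | -1 0 } ⇒ -2
edge 3 of 14 (B): { -2 | -1 0 } ⇒ -3/2
edge 4 of 14 (B): { -2 -3/2 | -1 0 } ⇒ -5/4
edge 5 of 14 (R): { -2 -3/2 | -5/4 -1 0 } ⇒ -11/8
edge 6 of 14 (R): { -2 -3/2 | -11/8 -5/4 -1 0 } ⇒ -23/16
edge 7 of 14 (B): { -2 -3/2 -23/16 | -11/8 -5/4 -1 0 } ⇒ -45/32
edge 8 of 14 (B): { -2 -3/2 -23/16 -45/32 | -11/8 -5/4 -1 0 } ⇒ -89/64
edge 9 of 14 (B): { -2 -3/2 -23/16 -45/32 -89/64 | -11/8 -5/4 -1 0 } ⇒ -177/128
edge 10 of 14 (B): { -2 -3/2 -23/16 -45/32 -89/64 -177/128 | -11/8 -5/4 -1 0 } ⇒ -353/256
edge 11 of 14 (B): { -2 -3/2 -23/16 -45/32 -89/64 -177/128 -353/256 | -11/8 -5/4 -1 0 } ⇒ -705/512
edge 12 of 14 (B): { -2 -3/2 -23/16 -45/32 -89/64 -177/128 -353/256 -705/512 | -11/8 -5/4 -1 0 } ⇒ -1409/1024
edge 13 of 14 (B): { -2 -3/2 -23/16 -45/32 -89/64 -177/128 -353/256 -705/512 -1409/1024 | -11/8 -5/4 -1 0 } ⇒ -2817/2048
edge 14 of 14 (B): { -2 -3/2 -23/16 -45/32 -89/64 -177/128 -353/256 -705/512 -1409/1024 -2817/2048 | -11/8 -5/4 -1 0 } ⇒ -5633/4096

-5633/4096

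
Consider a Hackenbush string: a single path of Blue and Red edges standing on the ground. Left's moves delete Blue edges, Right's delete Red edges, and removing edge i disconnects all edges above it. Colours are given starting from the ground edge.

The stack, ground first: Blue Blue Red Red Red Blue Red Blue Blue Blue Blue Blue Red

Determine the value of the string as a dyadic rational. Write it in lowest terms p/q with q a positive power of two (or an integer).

1 of 13 · B · max L 0 · min R +∞ so 1
2 of 13 · BB · max L 1 · min R +∞ so 2
3 of 13 · BBR · max L 1 · min R 2 so 3/2
4 of 13 · BBRR · max L 1 · min R 3/2 so 5/4
5 of 13 · BBRRR · max L 1 · min R 5/4 so 9/8
6 of 13 · BBRRRB · max L 9/8 · min R 5/4 so 19/16
7 of 13 · BBRRRBR · max L 9/8 · min R 19/16 so 37/32
8 of 13 · BBRRRBRB · max L 37/32 · min R 19/16 so 75/64
9 of 13 · BBRRRBRBB · max L 75/64 · min R 19/16 so 151/128
10 of 13 · BBRRRBRBBB · max L 151/128 · min R 19/16 so 303/256
11 of 13 · BBRRRBRBBBB · max L 303/256 · min R 19/16 so 607/512
12 of 13 · BBRRRBRBBBBB · max L 607/512 · min R 19/16 so 1215/1024
13 of 13 · BBRRRBRBBBBBR · max L 607/512 · min R 1215/1024 so 2429/2048

2429/2048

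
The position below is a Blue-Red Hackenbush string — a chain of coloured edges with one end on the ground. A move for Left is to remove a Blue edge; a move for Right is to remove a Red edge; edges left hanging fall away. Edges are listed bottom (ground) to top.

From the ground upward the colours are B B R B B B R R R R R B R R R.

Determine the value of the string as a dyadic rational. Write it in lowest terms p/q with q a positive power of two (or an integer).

Prefix values for B B R B B B R R R R R B R R R via {L|R} + simplicity:
B: Left { 0 }, Right { · } = simplest 1
BB: Left { 0,1 }, Right { · } = simplest 2
BBR: Left { 0,1 }, Right { 2 } = simplest 3/2
BBRB: Left { 0,1,3/2 }, Right { 2 } = simplest 7/4
BBRBB: Left { 0,1,3/2,7/4 }, Right { 2 } = simplest 15/8
BBRBBB: Left { 0,1,3/2,7/4,15/8 }, Right { 2 } = simplest 31/16
BBRBBBR: Left { 0,1,3/2,7/4,15/8 }, Right { 31/16,2 } = simplest 61/32
BBRBBBRR: Left { 0,1,3/2,7/4,15/8 }, Right { 61/32,31/16,2 } = simplest 121/64
BBRBBBRRR: Left { 0,1,3/2,7/4,15/8 }, Right { 121/64,61/32,31/16,2 } = simplest 241/128
BBRBBBRRRR: Left { 0,1,3/2,7/4,15/8 }, Right { 241/128,121/64,61/32,31/16,2 } = simplest 481/256
BBRBBBRRRRR: Left { 0,1,3/2,7/4,15/8 }, Right { 481/256,241/128,121/64,61/32,31/16,2 } = simplest 961/512
BBRBBBRRRRRB: Left { 0,1,3/2,7/4,15/8,961/512 }, Right { 481/256,241/128,121/64,61/32,31/16,2 } = simplest 1923/1024
BBRBBBRRRRRBR: Left { 0,1,3/2,7/4,15/8,961/512 }, Right { 1923/1024,481/256,241/128,121/64,61/32,31/16,2 } = simplest 3845/2048
BBRBBBRRRRRBRR: Left { 0,1,3/2,7/4,15/8,961/512 }, Right { 3845/2048,1923/1024,481/256,241/128,121/64,61/32,31/16,2 } = simplest 7689/4096
BBRBBBRRRRRBRRR: Left { 0,1,3/2,7/4,15/8,961/512 }, Right { 7689/4096,3845/2048,1923/1024,481/256,241/128,121/64,61/32,31/16,2 } = simplest 15377/8192

15377/8192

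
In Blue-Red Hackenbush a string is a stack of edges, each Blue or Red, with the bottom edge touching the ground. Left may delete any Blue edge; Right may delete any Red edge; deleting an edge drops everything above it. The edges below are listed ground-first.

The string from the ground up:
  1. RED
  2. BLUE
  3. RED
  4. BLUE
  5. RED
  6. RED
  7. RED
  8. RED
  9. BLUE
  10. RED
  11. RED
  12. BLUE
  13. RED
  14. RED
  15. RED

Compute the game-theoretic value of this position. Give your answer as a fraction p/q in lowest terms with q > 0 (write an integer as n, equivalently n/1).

val(R) = { none | 0 } = -1
val(RB) = { -1 | 0 } = -1/2
val(RBR) = { -1 | -1/2; 0 } = -3/4
val(RBRB) = { -1; -3/4 | -1/2; 0 } = -5/8
val(RBRBR) = { -1; -3/4 | -5/8; -1/2; 0 } = -11/16
val(RBRBRR) = { -1; -3/4 | -11/16; -5/8; -1/2; 0 } = -23/32
val(RBRBRRR) = { -1; -3/4 | -23/32; -11/16; -5/8; -1/2; 0 } = -47/64
val(RBRBRRRR) = { -1; -3/4 | -47/64; -23/32; -11/16; -5/8; -1/2; 0 } = -95/128
val(RBRBRRRRB) = { -1; -3/4; -95/128 | -47/64; -23/32; -11/16; -5/8; -1/2; 0 } = -189/256
val(RBRBRRRRBR) = { -1; -3/4; -95/128 | -189/256; -47/64; -23/32; -11/16; -5/8; -1/2; 0 } = -379/512
val(RBRBRRRRBRR) = { -1; -3/4; -95/128 | -379/512; -189/256; -47/64; -23/32; -11/16; -5/8; -1/2; 0 } = -759/1024
val(RBRBRRRRBRRB) = { -1; -3/4; -95/128; -759/1024 | -379/512; -189/256; -47/64; -23/32; -11/16; -5/8; -1/2; 0 } = -1517/2048
val(RBRBRRRRBRRBR) = { -1; -3/4; -95/128; -759/1024 | -1517/2048; -379/512; -189/256; -47/64; -23/32; -11/16; -5/8; -1/2; 0 } = -3035/4096
val(RBRBRRRRBRRBRR) = { -1; -3/4; -95/128; -759/1024 | -3035/4096; -1517/2048; -379/512; -189/256; -47/64; -23/32; -11/16; -5/8; -1/2; 0 } = -6071/8192
val(RBRBRRRRBRRBRRR) = { -1; -3/4; -95/128; -759/1024 | -6071/8192; -3035/4096; -1517/2048; -379/512; -189/256; -47/64; -23/32; -11/16; -5/8; -1/2; 0 } = -12143/16384

-12143/16384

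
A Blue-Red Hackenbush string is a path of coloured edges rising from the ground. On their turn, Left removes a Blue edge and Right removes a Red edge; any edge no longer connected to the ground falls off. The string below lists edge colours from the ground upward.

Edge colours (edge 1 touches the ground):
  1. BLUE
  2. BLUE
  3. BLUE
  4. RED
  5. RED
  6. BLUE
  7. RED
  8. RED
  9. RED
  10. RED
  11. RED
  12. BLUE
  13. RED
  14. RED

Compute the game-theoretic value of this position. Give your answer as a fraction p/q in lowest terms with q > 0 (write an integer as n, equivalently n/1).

4617/2048

val_1 [B]  L=[0]  R=[none]  → 1
val_2 [BB]  L=[0,1]  R=[none]  → 2
val_3 [BBB]  L=[0,1,2]  R=[none]  → 3
val_4 [BBBR]  L=[0,1,2]  R=[3]  → 5/2
val_5 [BBBRR]  L=[0,1,2]  R=[5/2,3]  → 9/4
val_6 [BBBRRB]  L=[0,1,2,9/4]  R=[5/2,3]  → 19/8
val_7 [BBBRRBR]  L=[0,1,2,9/4]  R=[19/8,5/2,3]  → 37/16
val_8 [BBBRRBRR]  L=[0,1,2,9/4]  R=[37/16,19/8,5/2,3]  → 73/32
val_9 [BBBRRBRRR]  L=[0,1,2,9/4]  R=[73/32,37/16,19/8,5/2,3]  → 145/64
val_10 [BBBRRBRRRR]  L=[0,1,2,9/4]  R=[145/64,73/32,37/16,19/8,5/2,3]  → 289/128
val_11 [BBBRRBRRRRR]  L=[0,1,2,9/4]  R=[289/128,145/64,73/32,37/16,19/8,5/2,3]  → 577/256
val_12 [BBBRRBRRRRRB]  L=[0,1,2,9/4,577/256]  R=[289/128,145/64,73/32,37/16,19/8,5/2,3]  → 1155/512
val_13 [BBBRRBRRRRRBR]  L=[0,1,2,9/4,577/256]  R=[1155/512,289/128,145/64,73/32,37/16,19/8,5/2,3]  → 2309/1024
val_14 [BBBRRBRRRRRBRR]  L=[0,1,2,9/4,577/256]  R=[2309/1024,1155/512,289/128,145/64,73/32,37/16,19/8,5/2,3]  → 4617/2048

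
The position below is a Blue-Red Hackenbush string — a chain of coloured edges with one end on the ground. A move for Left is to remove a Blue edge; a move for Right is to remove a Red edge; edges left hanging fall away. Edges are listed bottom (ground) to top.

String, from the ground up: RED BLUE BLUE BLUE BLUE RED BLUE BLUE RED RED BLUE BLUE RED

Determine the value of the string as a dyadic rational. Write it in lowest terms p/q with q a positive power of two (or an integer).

edge 1 of 13 (RED): { ∅ | 0 } so -1
edge 2 of 13 (BLUE): { -1 | 0 } so -1/2
edge 3 of 13 (BLUE): { -1, -1/2 | 0 } so -1/4
edge 4 of 13 (BLUE): { -1, -1/2, -1/4 | 0 } so -1/8
edge 5 of 13 (BLUE): { -1, -1/2, -1/4, -1/8 | 0 } so -1/16
edge 6 of 13 (RED): { -1, -1/2, -1/4, -1/8 | -1/16, 0 } so -3/32
edge 7 of 13 (BLUE): { -1, -1/2, -1/4, -1/8, -3/32 | -1/16, 0 } so -5/64
edge 8 of 13 (BLUE): { -1, -1/2, -1/4, -1/8, -3/32, -5/64 | -1/16, 0 } so -9/128
edge 9 of 13 (RED): { -1, -1/2, -1/4, -1/8, -3/32, -5/64 | -9/128, -1/16, 0 } so -19/256
edge 10 of 13 (RED): { -1, -1/2, -1/4, -1/8, -3/32, -5/64 | -19/256, -9/128, -1/16, 0 } so -39/512
edge 11 of 13 (BLUE): { -1, -1/2, -1/4, -1/8, -3/32, -5/64, -39/512 | -19/256, -9/128, -1/16, 0 } so -77/1024
edge 12 of 13 (BLUE): { -1, -1/2, -1/4, -1/8, -3/32, -5/64, -39/512, -77/1024 | -19/256, -9/128, -1/16, 0 } so -153/2048
edge 13 of 13 (RED): { -1, -1/2, -1/4, -1/8, -3/32, -5/64, -39/512, -77/1024 | -153/2048, -19/256, -9/128, -1/16, 0 } so -307/4096

-307/4096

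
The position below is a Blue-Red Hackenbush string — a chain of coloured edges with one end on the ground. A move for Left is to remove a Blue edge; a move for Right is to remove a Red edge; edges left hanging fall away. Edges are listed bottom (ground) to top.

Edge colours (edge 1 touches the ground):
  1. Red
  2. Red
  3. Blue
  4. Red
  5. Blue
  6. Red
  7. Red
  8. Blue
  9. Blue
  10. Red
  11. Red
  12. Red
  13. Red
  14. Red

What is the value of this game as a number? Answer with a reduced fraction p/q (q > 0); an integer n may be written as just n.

-6975/4096

R: Left { — }, Right { 0 } = simplest -1
RR: Left { — }, Right { -1,0 } = simplest -2
RRB: Left { -2 }, Right { -1,0 } = simplest -3/2
RRBR: Left { -2 }, Right { -3/2,-1,0 } = simplest -7/4
RRBRB: Left { -2,-7/4 }, Right { -3/2,-1,0 } = simplest -13/8
RRBRBR: Left { -2,-7/4 }, Right { -13/8,-3/2,-1,0 } = simplest -27/16
RRBRBRR: Left { -2,-7/4 }, Right { -27/16,-13/8,-3/2,-1,0 } = simplest -55/32
RRBRBRRB: Left { -2,-7/4,-55/32 }, Right { -27/16,-13/8,-3/2,-1,0 } = simplest -109/64
RRBRBRRBB: Left { -2,-7/4,-55/32,-109/64 }, Right { -27/16,-13/8,-3/2,-1,0 } = simplest -217/128
RRBRBRRBBR: Left { -2,-7/4,-55/32,-109/64 }, Right { -217/128,-27/16,-13/8,-3/2,-1,0 } = simplest -435/256
RRBRBRRBBRR: Left { -2,-7/4,-55/32,-109/64 }, Right { -435/256,-217/128,-27/16,-13/8,-3/2,-1,0 } = simplest -871/512
RRBRBRRBBRRR: Left { -2,-7/4,-55/32,-109/64 }, Right { -871/512,-435/256,-217/128,-27/16,-13/8,-3/2,-1,0 } = simplest -1743/1024
RRBRBRRBBRRRR: Left { -2,-7/4,-55/32,-109/64 }, Right { -1743/1024,-871/512,-435/256,-217/128,-27/16,-13/8,-3/2,-1,0 } = simplest -3487/2048
RRBRBRRBBRRRRR: Left { -2,-7/4,-55/32,-109/64 }, Right { -3487/2048,-1743/1024,-871/512,-435/256,-217/128,-27/16,-13/8,-3/2,-1,0 } = simplest -6975/4096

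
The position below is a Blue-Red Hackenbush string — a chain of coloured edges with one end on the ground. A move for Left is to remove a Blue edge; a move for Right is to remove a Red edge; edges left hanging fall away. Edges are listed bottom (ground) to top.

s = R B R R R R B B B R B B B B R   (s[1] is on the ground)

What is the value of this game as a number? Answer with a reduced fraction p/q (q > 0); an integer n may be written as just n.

Recurse on prefixes of the 15-edge string R B R R R R B B B R B B B B R:
edge 1 of 15 (R): {  | 0 } → -1
edge 2 of 15 (B): { -1 | 0 } → -1/2
edge 3 of 15 (R): { -1 | -1/2,0 } → -3/4
edge 4 of 15 (R): { -1 | -3/4,-1/2,0 } → -7/8
edge 5 of 15 (R): { -1 | -7/8,-3/4,-1/2,0 } → -15/16
edge 6 of 15 (R): { -1 | -15/16,-7/8,-3/4,-1/2,0 } → -31/32
edge 7 of 15 (B): { -1,-31/32 | -15/16,-7/8,-3/4,-1/2,0 } → -61/64
edge 8 of 15 (B): { -1,-31/32,-61/64 | -15/16,-7/8,-3/4,-1/2,0 } → -121/128
edge 9 of 15 (B): { -1,-31/32,-61/64,-121/128 | -15/16,-7/8,-3/4,-1/2,0 } → -241/256
edge 10 of 15 (R): { -1,-31/32,-61/64,-121/128 | -241/256,-15/16,-7/8,-3/4,-1/2,0 } → -483/512
edge 11 of 15 (B): { -1,-31/32,-61/64,-121/128,-483/512 | -241/256,-15/16,-7/8,-3/4,-1/2,0 } → -965/1024
edge 12 of 15 (B): { -1,-31/32,-61/64,-121/128,-483/512,-965/1024 | -241/256,-15/16,-7/8,-3/4,-1/2,0 } → -1929/2048
edge 13 of 15 (B): { -1,-31/32,-61/64,-121/128,-483/512,-965/1024,-1929/2048 | -241/256,-15/16,-7/8,-3/4,-1/2,0 } → -3857/4096
edge 14 of 15 (B): { -1,-31/32,-61/64,-121/128,-483/512,-965/1024,-1929/2048,-3857/4096 | -241/256,-15/16,-7/8,-3/4,-1/2,0 } → -7713/8192
edge 15 of 15 (R): { -1,-31/32,-61/64,-121/128,-483/512,-965/1024,-1929/2048,-3857/4096 | -7713/8192,-241/256,-15/16,-7/8,-3/4,-1/2,0 } → -15427/16384

-15427/16384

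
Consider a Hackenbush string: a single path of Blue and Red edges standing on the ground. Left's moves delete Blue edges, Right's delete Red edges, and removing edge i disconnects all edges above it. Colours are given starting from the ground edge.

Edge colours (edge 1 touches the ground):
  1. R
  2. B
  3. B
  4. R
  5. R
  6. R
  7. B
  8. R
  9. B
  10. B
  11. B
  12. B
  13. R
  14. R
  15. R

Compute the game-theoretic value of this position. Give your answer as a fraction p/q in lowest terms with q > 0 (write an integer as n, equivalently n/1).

v_1 [R]  L=[∅]  R=[0]  = -1
v_2 [RB]  L=[-1]  R=[0]  = -1/2
v_3 [RBB]  L=[-1 -1/2]  R=[0]  = -1/4
v_4 [RBBR]  L=[-1 -1/2]  R=[-1/4 0]  = -3/8
v_5 [RBBRR]  L=[-1 -1/2]  R=[-3/8 -1/4 0]  = -7/16
v_6 [RBBRRR]  L=[-1 -1/2]  R=[-7/16 -3/8 -1/4 0]  = -15/32
v_7 [RBBRRRB]  L=[-1 -1/2 -15/32]  R=[-7/16 -3/8 -1/4 0]  = -29/64
v_8 [RBBRRRBR]  L=[-1 -1/2 -15/32]  R=[-29/64 -7/16 -3/8 -1/4 0]  = -59/128
v_9 [RBBRRRBRB]  L=[-1 -1/2 -15/32 -59/128]  R=[-29/64 -7/16 -3/8 -1/4 0]  = -117/256
v_10 [RBBRRRBRBB]  L=[-1 -1/2 -15/32 -59/128 -117/256]  R=[-29/64 -7/16 -3/8 -1/4 0]  = -233/512
v_11 [RBBRRRBRBBB]  L=[-1 -1/2 -15/32 -59/128 -117/256 -233/512]  R=[-29/64 -7/16 -3/8 -1/4 0]  = -465/1024
v_12 [RBBRRRBRBBBB]  L=[-1 -1/2 -15/32 -59/128 -117/256 -233/512 -465/1024]  R=[-29/64 -7/16 -3/8 -1/4 0]  = -929/2048
v_13 [RBBRRRBRBBBBR]  L=[-1 -1/2 -15/32 -59/128 -117/256 -233/512 -465/1024]  R=[-929/2048 -29/64 -7/16 -3/8 -1/4 0]  = -1859/4096
v_14 [RBBRRRBRBBBBRR]  L=[-1 -1/2 -15/32 -59/128 -117/256 -233/512 -465/1024]  R=[-1859/4096 -929/2048 -29/64 -7/16 -3/8 -1/4 0]  = -3719/8192
v_15 [RBBRRRBRBBBBRRR]  L=[-1 -1/2 -15/32 -59/128 -117/256 -233/512 -465/1024]  R=[-3719/8192 -1859/4096 -929/2048 -29/64 -7/16 -3/8 -1/4 0]  = -7439/16384

-7439/16384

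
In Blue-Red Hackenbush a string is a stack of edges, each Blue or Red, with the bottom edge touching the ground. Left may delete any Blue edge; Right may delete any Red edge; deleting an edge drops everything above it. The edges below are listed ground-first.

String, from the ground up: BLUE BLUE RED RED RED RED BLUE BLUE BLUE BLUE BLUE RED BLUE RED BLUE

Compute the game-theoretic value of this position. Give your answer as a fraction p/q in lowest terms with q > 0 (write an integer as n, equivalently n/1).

Prefix values for BLUE BLUE RED RED RED RED BLUE BLUE BLUE BLUE BLUE RED BLUE RED BLUE via {L|R} + simplicity:
edge 1 of 15 (BLUE): { 0 | · } → 1
edge 2 of 15 (BLUE): { 0 1 | · } → 2
edge 3 of 15 (RED): { 0 1 | 2 } → 3/2
edge 4 of 15 (RED): { 0 1 | 3/2 2 } → 5/4
edge 5 of 15 (RED): { 0 1 | 5/4 3/2 2 } → 9/8
edge 6 of 15 (RED): { 0 1 | 9/8 5/4 3/2 2 } → 17/16
edge 7 of 15 (BLUE): { 0 1 17/16 | 9/8 5/4 3/2 2 } → 35/32
edge 8 of 15 (BLUE): { 0 1 17/16 35/32 | 9/8 5/4 3/2 2 } → 71/64
edge 9 of 15 (BLUE): { 0 1 17/16 35/32 71/64 | 9/8 5/4 3/2 2 } → 143/128
edge 10 of 15 (BLUE): { 0 1 17/16 35/32 71/64 143/128 | 9/8 5/4 3/2 2 } → 287/256
edge 11 of 15 (BLUE): { 0 1 17/16 35/32 71/64 143/128 287/256 | 9/8 5/4 3/2 2 } → 575/512
edge 12 of 15 (RED): { 0 1 17/16 35/32 71/64 143/128 287/256 | 575/512 9/8 5/4 3/2 2 } → 1149/1024
edge 13 of 15 (BLUE): { 0 1 17/16 35/32 71/64 143/128 287/256 1149/1024 | 575/512 9/8 5/4 3/2 2 } → 2299/2048
edge 14 of 15 (RED): { 0 1 17/16 35/32 71/64 143/128 287/256 1149/1024 | 2299/2048 575/512 9/8 5/4 3/2 2 } → 4597/4096
edge 15 of 15 (BLUE): { 0 1 17/16 35/32 71/64 143/128 287/256 1149/1024 4597/4096 | 2299/2048 575/512 9/8 5/4 3/2 2 } → 9195/8192

9195/8192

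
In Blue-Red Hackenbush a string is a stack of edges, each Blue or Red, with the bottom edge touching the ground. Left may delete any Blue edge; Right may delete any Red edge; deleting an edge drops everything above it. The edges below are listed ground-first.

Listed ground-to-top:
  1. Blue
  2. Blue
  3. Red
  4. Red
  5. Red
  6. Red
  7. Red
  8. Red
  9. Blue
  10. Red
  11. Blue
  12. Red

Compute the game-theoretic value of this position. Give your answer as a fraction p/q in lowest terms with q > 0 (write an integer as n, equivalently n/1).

edge 1 of 12 (Blue): { 0 | ∅ } gives 1
edge 2 of 12 (Blue): { 0,1 | ∅ } gives 2
edge 3 of 12 (Red): { 0,1 | 2 } gives 3/2
edge 4 of 12 (Red): { 0,1 | 3/2,2 } gives 5/4
edge 5 of 12 (Red): { 0,1 | 5/4,3/2,2 } gives 9/8
edge 6 of 12 (Red): { 0,1 | 9/8,5/4,3/2,2 } gives 17/16
edge 7 of 12 (Red): { 0,1 | 17/16,9/8,5/4,3/2,2 } gives 33/32
edge 8 of 12 (Red): { 0,1 | 33/32,17/16,9/8,5/4,3/2,2 } gives 65/64
edge 9 of 12 (Blue): { 0,1,65/64 | 33/32,17/16,9/8,5/4,3/2,2 } gives 131/128
edge 10 of 12 (Red): { 0,1,65/64 | 131/128,33/32,17/16,9/8,5/4,3/2,2 } gives 261/256
edge 11 of 12 (Blue): { 0,1,65/64,261/256 | 131/128,33/32,17/16,9/8,5/4,3/2,2 } gives 523/512
edge 12 of 12 (Red): { 0,1,65/64,261/256 | 523/512,131/128,33/32,17/16,9/8,5/4,3/2,2 } gives 1045/1024

1045/1024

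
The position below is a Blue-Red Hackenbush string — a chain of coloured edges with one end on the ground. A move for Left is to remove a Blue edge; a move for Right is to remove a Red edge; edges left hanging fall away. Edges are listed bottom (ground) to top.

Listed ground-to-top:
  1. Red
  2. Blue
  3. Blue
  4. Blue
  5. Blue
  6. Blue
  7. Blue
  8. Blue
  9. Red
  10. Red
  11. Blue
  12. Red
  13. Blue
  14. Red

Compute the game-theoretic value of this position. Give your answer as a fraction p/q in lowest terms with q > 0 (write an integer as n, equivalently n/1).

-107/8192

G(R) = {  | 0 } → -1
G(RB) = { -1 | 0 } → -1/2
G(RBB) = { -1, -1/2 | 0 } → -1/4
G(RBBB) = { -1, -1/2, -1/4 | 0 } → -1/8
G(RBBBB) = { -1, -1/2, -1/4, -1/8 | 0 } → -1/16
G(RBBBBB) = { -1, -1/2, -1/4, -1/8, -1/16 | 0 } → -1/32
G(RBBBBBB) = { -1, -1/2, -1/4, -1/8, -1/16, -1/32 | 0 } → -1/64
G(RBBBBBBB) = { -1, -1/2, -1/4, -1/8, -1/16, -1/32, -1/64 | 0 } → -1/128
G(RBBBBBBBR) = { -1, -1/2, -1/4, -1/8, -1/16, -1/32, -1/64 | -1/128, 0 } → -3/256
G(RBBBBBBBRR) = { -1, -1/2, -1/4, -1/8, -1/16, -1/32, -1/64 | -3/256, -1/128, 0 } → -7/512
G(RBBBBBBBRRB) = { -1, -1/2, -1/4, -1/8, -1/16, -1/32, -1/64, -7/512 | -3/256, -1/128, 0 } → -13/1024
G(RBBBBBBBRRBR) = { -1, -1/2, -1/4, -1/8, -1/16, -1/32, -1/64, -7/512 | -13/1024, -3/256, -1/128, 0 } → -27/2048
G(RBBBBBBBRRBRB) = { -1, -1/2, -1/4, -1/8, -1/16, -1/32, -1/64, -7/512, -27/2048 | -13/1024, -3/256, -1/128, 0 } → -53/4096
G(RBBBBBBBRRBRBR) = { -1, -1/2, -1/4, -1/8, -1/16, -1/32, -1/64, -7/512, -27/2048 | -53/4096, -13/1024, -3/256, -1/128, 0 } → -107/8192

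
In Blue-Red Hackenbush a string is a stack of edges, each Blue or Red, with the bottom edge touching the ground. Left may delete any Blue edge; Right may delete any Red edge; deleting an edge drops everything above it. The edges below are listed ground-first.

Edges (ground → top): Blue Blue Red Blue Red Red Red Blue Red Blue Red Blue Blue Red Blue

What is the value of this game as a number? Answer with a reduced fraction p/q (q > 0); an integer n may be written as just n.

12635/8192

Recurse on prefixes of the 15-edge string Blue Blue Red Blue Red Red Red Blue Red Blue Red Blue Blue Red Blue:
B: Left { 0 }, Right { (no moves) } gives simplest 1
BB: Left { 0 1 }, Right { (no moves) } gives simplest 2
BBR: Left { 0 1 }, Right { 2 } gives simplest 3/2
BBRB: Left { 0 1 3/2 }, Right { 2 } gives simplest 7/4
BBRBR: Left { 0 1 3/2 }, Right { 7/4 2 } gives simplest 13/8
BBRBRR: Left { 0 1 3/2 }, Right { 13/8 7/4 2 } gives simplest 25/16
BBRBRRR: Left { 0 1 3/2 }, Right { 25/16 13/8 7/4 2 } gives simplest 49/32
BBRBRRRB: Left { 0 1 3/2 49/32 }, Right { 25/16 13/8 7/4 2 } gives simplest 99/64
BBRBRRRBR: Left { 0 1 3/2 49/32 }, Right { 99/64 25/16 13/8 7/4 2 } gives simplest 197/128
BBRBRRRBRB: Left { 0 1 3/2 49/32 197/128 }, Right { 99/64 25/16 13/8 7/4 2 } gives simplest 395/256
BBRBRRRBRBR: Left { 0 1 3/2 49/32 197/128 }, Right { 395/256 99/64 25/16 13/8 7/4 2 } gives simplest 789/512
BBRBRRRBRBRB: Left { 0 1 3/2 49/32 197/128 789/512 }, Right { 395/256 99/64 25/16 13/8 7/4 2 } gives simplest 1579/1024
BBRBRRRBRBRBB: Left { 0 1 3/2 49/32 197/128 789/512 1579/1024 }, Right { 395/256 99/64 25/16 13/8 7/4 2 } gives simplest 3159/2048
BBRBRRRBRBRBBR: Left { 0 1 3/2 49/32 197/128 789/512 1579/1024 }, Right { 3159/2048 395/256 99/64 25/16 13/8 7/4 2 } gives simplest 6317/4096
BBRBRRRBRBRBBRB: Left { 0 1 3/2 49/32 197/128 789/512 1579/1024 6317/4096 }, Right { 3159/2048 395/256 99/64 25/16 13/8 7/4 2 } gives simplest 12635/8192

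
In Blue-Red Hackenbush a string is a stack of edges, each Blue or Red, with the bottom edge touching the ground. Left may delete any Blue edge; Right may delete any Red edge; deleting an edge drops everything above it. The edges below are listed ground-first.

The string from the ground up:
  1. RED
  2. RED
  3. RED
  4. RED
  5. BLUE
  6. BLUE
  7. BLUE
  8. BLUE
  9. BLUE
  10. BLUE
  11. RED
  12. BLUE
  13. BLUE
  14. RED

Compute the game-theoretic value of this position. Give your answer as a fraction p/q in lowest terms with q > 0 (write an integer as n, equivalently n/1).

Build value(s[:k]) for k = 1..14, string s = RED RED RED RED BLUE BLUE BLUE BLUE BLUE BLUE RED BLUE BLUE RED.
step 1: add RED to get R; options L={ ∅ } R={ 0 } — -1
step 2: add RED to get RR; options L={ ∅ } R={ -1 0 } — -2
step 3: add RED to get RRR; options L={ ∅ } R={ -2 -1 0 } — -3
step 4: add RED to get RRRR; options L={ ∅ } R={ -3 -2 -1 0 } — -4
step 5: add BLUE to get RRRRB; options L={ -4 } R={ -3 -2 -1 0 } — -7/2
step 6: add BLUE to get RRRRBB; options L={ -4 -7/2 } R={ -3 -2 -1 0 } — -13/4
step 7: add BLUE to get RRRRBBB; options L={ -4 -7/2 -13/4 } R={ -3 -2 -1 0 } — -25/8
step 8: add BLUE to get RRRRBBBB; options L={ -4 -7/2 -13/4 -25/8 } R={ -3 -2 -1 0 } — -49/16
step 9: add BLUE to get RRRRBBBBB; options L={ -4 -7/2 -13/4 -25/8 -49/16 } R={ -3 -2 -1 0 } — -97/32
step 10: add BLUE to get RRRRBBBBBB; options L={ -4 -7/2 -13/4 -25/8 -49/16 -97/32 } R={ -3 -2 -1 0 } — -193/64
step 11: add RED to get RRRRBBBBBBR; options L={ -4 -7/2 -13/4 -25/8 -49/16 -97/32 } R={ -193/64 -3 -2 -1 0 } — -387/128
step 12: add BLUE to get RRRRBBBBBBRB; options L={ -4 -7/2 -13/4 -25/8 -49/16 -97/32 -387/128 } R={ -193/64 -3 -2 -1 0 } — -773/256
step 13: add BLUE to get RRRRBBBBBBRBB; options L={ -4 -7/2 -13/4 -25/8 -49/16 -97/32 -387/128 -773/256 } R={ -193/64 -3 -2 -1 0 } — -1545/512
step 14: add RED to get RRRRBBBBBBRBBR; options L={ -4 -7/2 -13/4 -25/8 -49/16 -97/32 -387/128 -773/256 } R={ -1545/512 -193/64 -3 -2 -1 0 } — -3091/1024

-3091/1024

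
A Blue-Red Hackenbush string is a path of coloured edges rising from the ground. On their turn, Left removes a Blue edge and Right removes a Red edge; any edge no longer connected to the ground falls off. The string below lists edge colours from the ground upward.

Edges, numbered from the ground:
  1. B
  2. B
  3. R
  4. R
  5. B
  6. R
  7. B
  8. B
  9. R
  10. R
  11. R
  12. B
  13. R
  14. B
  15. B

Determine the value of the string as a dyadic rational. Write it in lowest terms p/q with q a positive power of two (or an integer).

11031/8192

Build val(s[:k]) for k = 1..15, string s = B B R R B R B B R R R B R B B.
B: Left { 0 }, Right { ∅ } — simplest 1
BB: Left { 0 1 }, Right { ∅ } — simplest 2
BBR: Left { 0 1 }, Right { 2 } — simplest 3/2
BBRR: Left { 0 1 }, Right { 3/2 2 } — simplest 5/4
BBRRB: Left { 0 1 5/4 }, Right { 3/2 2 } — simplest 11/8
BBRRBR: Left { 0 1 5/4 }, Right { 11/8 3/2 2 } — simplest 21/16
BBRRBRB: Left { 0 1 5/4 21/16 }, Right { 11/8 3/2 2 } — simplest 43/32
BBRRBRBB: Left { 0 1 5/4 21/16 43/32 }, Right { 11/8 3/2 2 } — simplest 87/64
BBRRBRBBR: Left { 0 1 5/4 21/16 43/32 }, Right { 87/64 11/8 3/2 2 } — simplest 173/128
BBRRBRBBRR: Left { 0 1 5/4 21/16 43/32 }, Right { 173/128 87/64 11/8 3/2 2 } — simplest 345/256
BBRRBRBBRRR: Left { 0 1 5/4 21/16 43/32 }, Right { 345/256 173/128 87/64 11/8 3/2 2 } — simplest 689/512
BBRRBRBBRRRB: Left { 0 1 5/4 21/16 43/32 689/512 }, Right { 345/256 173/128 87/64 11/8 3/2 2 } — simplest 1379/1024
BBRRBRBBRRRBR: Left { 0 1 5/4 21/16 43/32 689/512 }, Right { 1379/1024 345/256 173/128 87/64 11/8 3/2 2 } — simplest 2757/2048
BBRRBRBBRRRBRB: Left { 0 1 5/4 21/16 43/32 689/512 2757/2048 }, Right { 1379/1024 345/256 173/128 87/64 11/8 3/2 2 } — simplest 5515/4096
BBRRBRBBRRRBRBB: Left { 0 1 5/4 21/16 43/32 689/512 2757/2048 5515/4096 }, Right { 1379/1024 345/256 173/128 87/64 11/8 3/2 2 } — simplest 11031/8192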